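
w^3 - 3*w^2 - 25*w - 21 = (w - 7)*(w + 1)*(w + 3)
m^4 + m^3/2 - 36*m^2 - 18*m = m*(m - 6)*(m + 1/2)*(m + 6)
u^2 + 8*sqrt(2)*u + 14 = (u + sqrt(2))*(u + 7*sqrt(2))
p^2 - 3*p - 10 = (p - 5)*(p + 2)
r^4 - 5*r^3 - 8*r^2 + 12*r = r*(r - 6)*(r - 1)*(r + 2)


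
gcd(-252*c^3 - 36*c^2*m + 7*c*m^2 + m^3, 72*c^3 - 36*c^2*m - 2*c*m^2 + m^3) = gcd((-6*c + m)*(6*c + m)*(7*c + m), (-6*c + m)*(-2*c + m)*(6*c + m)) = 36*c^2 - m^2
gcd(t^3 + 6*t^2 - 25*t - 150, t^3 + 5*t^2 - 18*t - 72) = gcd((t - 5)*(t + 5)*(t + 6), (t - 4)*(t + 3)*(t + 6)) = t + 6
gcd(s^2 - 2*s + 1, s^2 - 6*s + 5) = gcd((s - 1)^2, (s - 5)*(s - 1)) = s - 1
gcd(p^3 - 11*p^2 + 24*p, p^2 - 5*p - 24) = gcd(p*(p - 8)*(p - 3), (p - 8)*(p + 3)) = p - 8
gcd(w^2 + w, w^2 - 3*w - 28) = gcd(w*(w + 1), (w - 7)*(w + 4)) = 1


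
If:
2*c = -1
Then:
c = -1/2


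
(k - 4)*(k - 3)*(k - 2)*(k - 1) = k^4 - 10*k^3 + 35*k^2 - 50*k + 24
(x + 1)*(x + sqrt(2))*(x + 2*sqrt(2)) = x^3 + x^2 + 3*sqrt(2)*x^2 + 4*x + 3*sqrt(2)*x + 4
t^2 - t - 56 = (t - 8)*(t + 7)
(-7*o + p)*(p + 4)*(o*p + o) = -7*o^2*p^2 - 35*o^2*p - 28*o^2 + o*p^3 + 5*o*p^2 + 4*o*p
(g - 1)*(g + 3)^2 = g^3 + 5*g^2 + 3*g - 9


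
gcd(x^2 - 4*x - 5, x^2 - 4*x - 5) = x^2 - 4*x - 5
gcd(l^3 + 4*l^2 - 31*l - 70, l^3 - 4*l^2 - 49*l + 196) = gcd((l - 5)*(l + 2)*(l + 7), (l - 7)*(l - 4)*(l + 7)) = l + 7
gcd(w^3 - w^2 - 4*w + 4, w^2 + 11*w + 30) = 1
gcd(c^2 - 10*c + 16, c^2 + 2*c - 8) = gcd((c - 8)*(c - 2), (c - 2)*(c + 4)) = c - 2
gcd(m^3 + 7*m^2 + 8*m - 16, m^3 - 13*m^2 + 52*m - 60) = 1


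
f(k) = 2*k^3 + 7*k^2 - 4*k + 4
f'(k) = 6*k^2 + 14*k - 4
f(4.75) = 357.28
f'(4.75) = 197.88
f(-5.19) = -66.28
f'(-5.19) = 84.96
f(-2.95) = 25.37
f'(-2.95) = 6.92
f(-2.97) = 25.23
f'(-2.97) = 7.35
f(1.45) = 19.01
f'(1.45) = 28.92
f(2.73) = 85.94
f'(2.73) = 78.94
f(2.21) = 50.94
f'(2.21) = 56.24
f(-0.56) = 8.08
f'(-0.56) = -9.96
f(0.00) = 4.00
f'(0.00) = -4.00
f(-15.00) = -5111.00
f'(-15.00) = 1136.00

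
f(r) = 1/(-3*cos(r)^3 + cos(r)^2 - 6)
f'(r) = (-9*sin(r)*cos(r)^2 + 2*sin(r)*cos(r))/(-3*cos(r)^3 + cos(r)^2 - 6)^2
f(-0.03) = -0.13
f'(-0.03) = 0.00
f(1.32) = -0.17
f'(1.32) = -0.00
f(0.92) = -0.16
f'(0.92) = -0.04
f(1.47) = -0.17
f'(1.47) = 0.00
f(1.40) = -0.17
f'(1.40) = 0.00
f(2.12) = -0.19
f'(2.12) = -0.11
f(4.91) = -0.17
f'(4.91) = -0.00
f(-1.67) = -0.17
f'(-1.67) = 0.01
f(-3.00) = -0.47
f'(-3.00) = 0.34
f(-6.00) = -0.13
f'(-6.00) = -0.03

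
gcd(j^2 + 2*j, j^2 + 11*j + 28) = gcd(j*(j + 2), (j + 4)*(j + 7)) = 1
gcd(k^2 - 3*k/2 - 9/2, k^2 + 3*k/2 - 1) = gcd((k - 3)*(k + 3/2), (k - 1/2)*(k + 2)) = 1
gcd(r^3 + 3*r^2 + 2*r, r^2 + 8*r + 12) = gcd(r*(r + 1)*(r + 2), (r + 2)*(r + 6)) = r + 2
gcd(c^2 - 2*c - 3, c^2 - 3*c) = c - 3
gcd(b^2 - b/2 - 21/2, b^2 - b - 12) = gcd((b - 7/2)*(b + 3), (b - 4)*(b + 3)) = b + 3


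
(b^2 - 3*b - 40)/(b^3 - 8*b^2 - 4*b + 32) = (b + 5)/(b^2 - 4)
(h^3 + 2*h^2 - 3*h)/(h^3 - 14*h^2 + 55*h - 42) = h*(h + 3)/(h^2 - 13*h + 42)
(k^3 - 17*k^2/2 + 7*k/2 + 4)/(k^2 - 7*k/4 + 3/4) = 2*(2*k^2 - 15*k - 8)/(4*k - 3)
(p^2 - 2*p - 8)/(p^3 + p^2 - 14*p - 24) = 1/(p + 3)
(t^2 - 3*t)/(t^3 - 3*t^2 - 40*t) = (3 - t)/(-t^2 + 3*t + 40)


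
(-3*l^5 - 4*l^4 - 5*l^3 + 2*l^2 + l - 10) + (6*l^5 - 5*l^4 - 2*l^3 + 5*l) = 3*l^5 - 9*l^4 - 7*l^3 + 2*l^2 + 6*l - 10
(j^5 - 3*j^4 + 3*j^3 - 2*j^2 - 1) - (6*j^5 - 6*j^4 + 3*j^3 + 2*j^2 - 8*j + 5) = -5*j^5 + 3*j^4 - 4*j^2 + 8*j - 6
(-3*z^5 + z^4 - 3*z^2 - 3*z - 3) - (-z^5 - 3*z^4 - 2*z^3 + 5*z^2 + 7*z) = -2*z^5 + 4*z^4 + 2*z^3 - 8*z^2 - 10*z - 3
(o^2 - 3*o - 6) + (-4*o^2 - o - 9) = -3*o^2 - 4*o - 15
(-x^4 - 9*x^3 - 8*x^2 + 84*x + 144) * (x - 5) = -x^5 - 4*x^4 + 37*x^3 + 124*x^2 - 276*x - 720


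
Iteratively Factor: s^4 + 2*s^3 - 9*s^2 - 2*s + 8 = (s - 1)*(s^3 + 3*s^2 - 6*s - 8) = (s - 1)*(s + 4)*(s^2 - s - 2) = (s - 2)*(s - 1)*(s + 4)*(s + 1)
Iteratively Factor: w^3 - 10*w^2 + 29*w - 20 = (w - 4)*(w^2 - 6*w + 5) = (w - 4)*(w - 1)*(w - 5)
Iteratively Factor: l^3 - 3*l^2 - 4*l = (l + 1)*(l^2 - 4*l) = l*(l + 1)*(l - 4)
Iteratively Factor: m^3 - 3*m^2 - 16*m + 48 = (m + 4)*(m^2 - 7*m + 12) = (m - 3)*(m + 4)*(m - 4)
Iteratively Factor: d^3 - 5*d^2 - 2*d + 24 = (d + 2)*(d^2 - 7*d + 12) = (d - 3)*(d + 2)*(d - 4)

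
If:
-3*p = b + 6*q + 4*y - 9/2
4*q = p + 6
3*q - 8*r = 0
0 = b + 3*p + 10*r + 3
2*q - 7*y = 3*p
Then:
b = 453/194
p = -270/97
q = 78/97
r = 117/388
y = 138/97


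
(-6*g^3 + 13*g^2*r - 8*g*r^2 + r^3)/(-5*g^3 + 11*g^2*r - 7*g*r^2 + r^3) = (-6*g + r)/(-5*g + r)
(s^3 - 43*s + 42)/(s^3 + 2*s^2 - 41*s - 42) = (s - 1)/(s + 1)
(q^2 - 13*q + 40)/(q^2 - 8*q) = (q - 5)/q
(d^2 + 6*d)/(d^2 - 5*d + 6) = d*(d + 6)/(d^2 - 5*d + 6)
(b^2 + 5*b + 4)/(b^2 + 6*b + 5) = (b + 4)/(b + 5)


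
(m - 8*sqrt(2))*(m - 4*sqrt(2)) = m^2 - 12*sqrt(2)*m + 64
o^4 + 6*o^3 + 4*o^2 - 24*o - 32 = (o - 2)*(o + 2)^2*(o + 4)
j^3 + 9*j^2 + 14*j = j*(j + 2)*(j + 7)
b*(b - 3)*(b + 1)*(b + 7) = b^4 + 5*b^3 - 17*b^2 - 21*b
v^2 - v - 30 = (v - 6)*(v + 5)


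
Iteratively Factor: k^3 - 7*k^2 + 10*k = (k - 5)*(k^2 - 2*k) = (k - 5)*(k - 2)*(k)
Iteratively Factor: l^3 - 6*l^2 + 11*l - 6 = (l - 3)*(l^2 - 3*l + 2) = (l - 3)*(l - 2)*(l - 1)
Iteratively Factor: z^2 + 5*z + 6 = (z + 3)*(z + 2)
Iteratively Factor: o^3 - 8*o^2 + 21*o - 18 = (o - 3)*(o^2 - 5*o + 6) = (o - 3)*(o - 2)*(o - 3)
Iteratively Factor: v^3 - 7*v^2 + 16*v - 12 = (v - 2)*(v^2 - 5*v + 6) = (v - 3)*(v - 2)*(v - 2)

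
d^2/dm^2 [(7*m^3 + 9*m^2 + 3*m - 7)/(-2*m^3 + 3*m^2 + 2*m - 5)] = 4*(-39*m^6 - 60*m^5 + 267*m^4 + 88*m^3 + 45*m^2 - 372*m - 61)/(8*m^9 - 36*m^8 + 30*m^7 + 105*m^6 - 210*m^5 - 21*m^4 + 322*m^3 - 165*m^2 - 150*m + 125)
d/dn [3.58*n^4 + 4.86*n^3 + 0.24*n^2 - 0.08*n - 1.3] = 14.32*n^3 + 14.58*n^2 + 0.48*n - 0.08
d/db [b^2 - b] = 2*b - 1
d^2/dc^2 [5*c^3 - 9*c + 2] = 30*c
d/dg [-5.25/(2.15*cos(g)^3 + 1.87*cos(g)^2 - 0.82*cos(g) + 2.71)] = (-33.8625*cos(g)^2 - 19.635*cos(g) + 4.305)*sin(g)/(2.15*cos(g)^3 + 1.87*cos(g)^2 - 0.82*cos(g) + 2.71)^2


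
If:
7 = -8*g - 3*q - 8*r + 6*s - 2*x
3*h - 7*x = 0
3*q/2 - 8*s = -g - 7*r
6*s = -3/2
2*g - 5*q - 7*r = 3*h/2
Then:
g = -7*x/78 - 227/260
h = 7*x/3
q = -14*x/13 - 23/130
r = 19*x/78 - 8/65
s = -1/4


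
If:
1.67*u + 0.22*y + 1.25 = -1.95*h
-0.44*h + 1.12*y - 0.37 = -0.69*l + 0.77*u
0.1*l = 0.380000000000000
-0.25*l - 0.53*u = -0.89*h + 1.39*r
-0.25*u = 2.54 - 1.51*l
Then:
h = -11.84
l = 3.80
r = -13.14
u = 12.79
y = 2.13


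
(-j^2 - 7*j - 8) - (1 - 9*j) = -j^2 + 2*j - 9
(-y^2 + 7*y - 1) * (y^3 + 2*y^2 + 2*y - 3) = -y^5 + 5*y^4 + 11*y^3 + 15*y^2 - 23*y + 3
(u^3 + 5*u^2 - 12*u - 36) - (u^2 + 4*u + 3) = u^3 + 4*u^2 - 16*u - 39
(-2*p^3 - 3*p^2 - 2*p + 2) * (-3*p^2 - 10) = 6*p^5 + 9*p^4 + 26*p^3 + 24*p^2 + 20*p - 20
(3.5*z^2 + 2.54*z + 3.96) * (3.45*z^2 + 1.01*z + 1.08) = 12.075*z^4 + 12.298*z^3 + 20.0074*z^2 + 6.7428*z + 4.2768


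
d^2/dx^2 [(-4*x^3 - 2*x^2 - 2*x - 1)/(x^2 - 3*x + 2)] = 18*(-4*x^3 + 9*x^2 - 3*x - 3)/(x^6 - 9*x^5 + 33*x^4 - 63*x^3 + 66*x^2 - 36*x + 8)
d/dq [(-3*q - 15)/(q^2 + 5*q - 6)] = 3*(q^2 + 10*q + 31)/(q^4 + 10*q^3 + 13*q^2 - 60*q + 36)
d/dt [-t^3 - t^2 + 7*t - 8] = -3*t^2 - 2*t + 7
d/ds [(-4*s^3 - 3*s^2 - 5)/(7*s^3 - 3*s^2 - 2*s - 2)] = (33*s^4 + 16*s^3 + 135*s^2 - 18*s - 10)/(49*s^6 - 42*s^5 - 19*s^4 - 16*s^3 + 16*s^2 + 8*s + 4)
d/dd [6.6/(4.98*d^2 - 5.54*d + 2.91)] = (36.564 - 65.736*d)/(4.98*d^2 - 5.54*d + 2.91)^2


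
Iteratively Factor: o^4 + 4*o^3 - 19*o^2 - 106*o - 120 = (o + 3)*(o^3 + o^2 - 22*o - 40) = (o + 3)*(o + 4)*(o^2 - 3*o - 10) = (o - 5)*(o + 3)*(o + 4)*(o + 2)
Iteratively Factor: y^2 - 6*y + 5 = (y - 1)*(y - 5)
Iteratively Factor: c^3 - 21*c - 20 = (c + 4)*(c^2 - 4*c - 5) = (c - 5)*(c + 4)*(c + 1)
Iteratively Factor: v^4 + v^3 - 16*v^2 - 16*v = (v)*(v^3 + v^2 - 16*v - 16) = v*(v + 1)*(v^2 - 16) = v*(v + 1)*(v + 4)*(v - 4)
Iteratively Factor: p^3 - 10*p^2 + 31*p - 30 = (p - 3)*(p^2 - 7*p + 10) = (p - 3)*(p - 2)*(p - 5)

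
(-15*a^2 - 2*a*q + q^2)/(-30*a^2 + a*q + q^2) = (3*a + q)/(6*a + q)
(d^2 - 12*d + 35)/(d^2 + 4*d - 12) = (d^2 - 12*d + 35)/(d^2 + 4*d - 12)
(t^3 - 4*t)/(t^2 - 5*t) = (t^2 - 4)/(t - 5)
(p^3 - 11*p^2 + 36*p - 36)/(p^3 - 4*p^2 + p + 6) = (p - 6)/(p + 1)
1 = 1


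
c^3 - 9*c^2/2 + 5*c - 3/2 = (c - 3)*(c - 1)*(c - 1/2)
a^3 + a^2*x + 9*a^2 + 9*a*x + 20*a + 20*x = (a + 4)*(a + 5)*(a + x)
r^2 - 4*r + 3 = (r - 3)*(r - 1)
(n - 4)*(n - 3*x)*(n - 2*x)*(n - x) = n^4 - 6*n^3*x - 4*n^3 + 11*n^2*x^2 + 24*n^2*x - 6*n*x^3 - 44*n*x^2 + 24*x^3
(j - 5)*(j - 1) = j^2 - 6*j + 5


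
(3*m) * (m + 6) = 3*m^2 + 18*m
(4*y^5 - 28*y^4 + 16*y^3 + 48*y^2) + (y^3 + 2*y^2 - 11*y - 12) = 4*y^5 - 28*y^4 + 17*y^3 + 50*y^2 - 11*y - 12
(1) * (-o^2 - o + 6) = -o^2 - o + 6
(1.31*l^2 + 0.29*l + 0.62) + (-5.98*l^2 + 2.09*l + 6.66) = -4.67*l^2 + 2.38*l + 7.28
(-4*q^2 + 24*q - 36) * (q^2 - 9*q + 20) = -4*q^4 + 60*q^3 - 332*q^2 + 804*q - 720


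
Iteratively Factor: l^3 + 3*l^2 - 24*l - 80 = (l + 4)*(l^2 - l - 20) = (l + 4)^2*(l - 5)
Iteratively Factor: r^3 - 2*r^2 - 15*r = (r + 3)*(r^2 - 5*r) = (r - 5)*(r + 3)*(r)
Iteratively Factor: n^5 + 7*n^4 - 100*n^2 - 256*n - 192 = (n + 3)*(n^4 + 4*n^3 - 12*n^2 - 64*n - 64) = (n + 2)*(n + 3)*(n^3 + 2*n^2 - 16*n - 32) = (n + 2)*(n + 3)*(n + 4)*(n^2 - 2*n - 8) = (n + 2)^2*(n + 3)*(n + 4)*(n - 4)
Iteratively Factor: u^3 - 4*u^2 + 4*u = (u - 2)*(u^2 - 2*u) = (u - 2)^2*(u)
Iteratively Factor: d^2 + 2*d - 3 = (d + 3)*(d - 1)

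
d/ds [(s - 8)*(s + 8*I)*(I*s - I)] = 3*I*s^2 + s*(-16 - 18*I) + 72 + 8*I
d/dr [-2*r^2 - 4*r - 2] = -4*r - 4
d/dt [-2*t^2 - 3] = -4*t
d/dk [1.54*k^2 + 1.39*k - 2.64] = 3.08*k + 1.39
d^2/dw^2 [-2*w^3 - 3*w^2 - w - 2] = -12*w - 6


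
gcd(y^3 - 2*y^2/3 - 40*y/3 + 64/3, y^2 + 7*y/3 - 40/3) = y - 8/3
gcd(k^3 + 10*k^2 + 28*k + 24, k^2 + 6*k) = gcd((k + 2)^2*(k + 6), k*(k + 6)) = k + 6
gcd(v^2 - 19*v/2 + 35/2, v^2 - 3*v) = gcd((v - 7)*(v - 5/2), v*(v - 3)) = 1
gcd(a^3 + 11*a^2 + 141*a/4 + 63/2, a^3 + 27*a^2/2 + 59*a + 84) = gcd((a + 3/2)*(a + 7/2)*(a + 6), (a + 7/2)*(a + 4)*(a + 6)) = a^2 + 19*a/2 + 21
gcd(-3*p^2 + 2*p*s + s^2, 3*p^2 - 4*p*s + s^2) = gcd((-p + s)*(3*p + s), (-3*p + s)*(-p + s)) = p - s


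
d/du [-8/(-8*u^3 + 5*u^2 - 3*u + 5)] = 8*(-24*u^2 + 10*u - 3)/(8*u^3 - 5*u^2 + 3*u - 5)^2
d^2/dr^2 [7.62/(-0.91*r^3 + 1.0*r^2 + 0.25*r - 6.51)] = ((41.6052*r - 15.24)*(0.91*r^3 - 1.0*r^2 - 0.25*r + 6.51) - 7.62*(-5.46*r^2 + 4.0*r + 0.5)*(-2.73*r^2 + 2.0*r + 0.25))/(0.91*r^3 - 1.0*r^2 - 0.25*r + 6.51)^3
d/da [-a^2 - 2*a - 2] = -2*a - 2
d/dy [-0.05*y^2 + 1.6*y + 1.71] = 1.6 - 0.1*y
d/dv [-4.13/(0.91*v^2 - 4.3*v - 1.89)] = (7.5166*v - 17.759)/(-0.91*v^2 + 4.3*v + 1.89)^2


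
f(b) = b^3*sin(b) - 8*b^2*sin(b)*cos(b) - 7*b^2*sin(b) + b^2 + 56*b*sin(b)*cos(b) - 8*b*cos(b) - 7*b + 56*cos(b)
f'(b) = b^3*cos(b) + 8*b^2*sin(b)^2 + 3*b^2*sin(b) - 8*b^2*cos(b)^2 - 7*b^2*cos(b) - 56*b*sin(b)^2 - 16*b*sin(b)*cos(b) - 6*b*sin(b) + 56*b*cos(b)^2 + 2*b + 56*sin(b)*cos(b) - 56*sin(b) - 8*cos(b) - 7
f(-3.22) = -36.34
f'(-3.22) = -168.69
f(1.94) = -68.62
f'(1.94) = -112.39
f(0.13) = 54.51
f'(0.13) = -8.31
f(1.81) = -53.05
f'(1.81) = -125.80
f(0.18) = 54.14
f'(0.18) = -6.38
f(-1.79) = 1.22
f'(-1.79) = 164.01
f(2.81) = -83.23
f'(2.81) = 92.29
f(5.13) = 13.01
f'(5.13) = -54.62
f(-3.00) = -70.03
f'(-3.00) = -130.34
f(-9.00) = 128.91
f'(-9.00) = 378.21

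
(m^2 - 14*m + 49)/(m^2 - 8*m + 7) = (m - 7)/(m - 1)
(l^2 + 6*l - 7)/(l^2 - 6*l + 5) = (l + 7)/(l - 5)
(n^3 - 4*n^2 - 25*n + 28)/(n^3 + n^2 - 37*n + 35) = (n^2 - 3*n - 28)/(n^2 + 2*n - 35)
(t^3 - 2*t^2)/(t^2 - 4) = t^2/(t + 2)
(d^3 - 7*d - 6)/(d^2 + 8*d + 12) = (d^2 - 2*d - 3)/(d + 6)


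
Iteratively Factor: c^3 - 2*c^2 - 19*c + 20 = (c - 5)*(c^2 + 3*c - 4) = (c - 5)*(c - 1)*(c + 4)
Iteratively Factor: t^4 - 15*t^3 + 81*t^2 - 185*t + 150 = (t - 2)*(t^3 - 13*t^2 + 55*t - 75) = (t - 3)*(t - 2)*(t^2 - 10*t + 25) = (t - 5)*(t - 3)*(t - 2)*(t - 5)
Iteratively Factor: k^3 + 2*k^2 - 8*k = (k)*(k^2 + 2*k - 8) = k*(k - 2)*(k + 4)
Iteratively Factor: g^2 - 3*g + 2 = (g - 2)*(g - 1)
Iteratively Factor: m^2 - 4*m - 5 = (m - 5)*(m + 1)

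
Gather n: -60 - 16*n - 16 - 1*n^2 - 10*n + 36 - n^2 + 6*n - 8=-2*n^2 - 20*n - 48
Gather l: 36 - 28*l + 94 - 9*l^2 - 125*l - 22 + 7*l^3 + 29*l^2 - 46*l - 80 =7*l^3 + 20*l^2 - 199*l + 28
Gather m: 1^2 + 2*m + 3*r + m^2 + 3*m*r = m^2 + m*(3*r + 2) + 3*r + 1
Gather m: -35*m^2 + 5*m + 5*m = -35*m^2 + 10*m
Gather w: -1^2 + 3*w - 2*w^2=-2*w^2 + 3*w - 1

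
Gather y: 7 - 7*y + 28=35 - 7*y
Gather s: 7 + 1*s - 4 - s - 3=0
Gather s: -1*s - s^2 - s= -s^2 - 2*s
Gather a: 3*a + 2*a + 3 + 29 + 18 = 5*a + 50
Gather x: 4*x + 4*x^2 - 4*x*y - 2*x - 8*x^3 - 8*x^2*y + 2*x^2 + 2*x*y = -8*x^3 + x^2*(6 - 8*y) + x*(2 - 2*y)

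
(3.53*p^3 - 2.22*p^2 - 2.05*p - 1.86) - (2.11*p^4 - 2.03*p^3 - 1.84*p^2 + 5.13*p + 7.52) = -2.11*p^4 + 5.56*p^3 - 0.38*p^2 - 7.18*p - 9.38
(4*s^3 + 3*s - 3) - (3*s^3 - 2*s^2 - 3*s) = s^3 + 2*s^2 + 6*s - 3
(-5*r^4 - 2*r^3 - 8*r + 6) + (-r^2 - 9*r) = -5*r^4 - 2*r^3 - r^2 - 17*r + 6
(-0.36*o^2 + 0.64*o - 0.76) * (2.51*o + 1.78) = -0.9036*o^3 + 0.9656*o^2 - 0.7684*o - 1.3528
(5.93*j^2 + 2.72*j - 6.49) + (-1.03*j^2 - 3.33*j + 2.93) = 4.9*j^2 - 0.61*j - 3.56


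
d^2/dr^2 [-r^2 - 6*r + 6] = -2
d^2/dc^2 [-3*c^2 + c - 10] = -6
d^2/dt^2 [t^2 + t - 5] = 2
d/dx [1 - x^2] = -2*x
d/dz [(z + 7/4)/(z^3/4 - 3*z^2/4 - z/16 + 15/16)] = 4*(-32*z^3 - 36*z^2 + 168*z + 67)/(16*z^6 - 96*z^5 + 136*z^4 + 144*z^3 - 359*z^2 - 30*z + 225)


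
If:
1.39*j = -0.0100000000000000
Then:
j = -0.01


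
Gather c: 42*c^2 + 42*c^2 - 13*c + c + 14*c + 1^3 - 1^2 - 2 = 84*c^2 + 2*c - 2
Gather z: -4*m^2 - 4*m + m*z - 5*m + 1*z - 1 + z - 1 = -4*m^2 - 9*m + z*(m + 2) - 2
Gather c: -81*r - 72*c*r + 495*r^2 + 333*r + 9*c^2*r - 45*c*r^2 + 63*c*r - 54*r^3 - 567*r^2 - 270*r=9*c^2*r + c*(-45*r^2 - 9*r) - 54*r^3 - 72*r^2 - 18*r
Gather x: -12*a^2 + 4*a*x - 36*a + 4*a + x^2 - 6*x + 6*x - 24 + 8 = -12*a^2 + 4*a*x - 32*a + x^2 - 16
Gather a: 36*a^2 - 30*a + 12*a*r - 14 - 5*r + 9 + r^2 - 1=36*a^2 + a*(12*r - 30) + r^2 - 5*r - 6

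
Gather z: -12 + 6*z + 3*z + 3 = 9*z - 9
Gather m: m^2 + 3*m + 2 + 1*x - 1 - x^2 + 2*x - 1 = m^2 + 3*m - x^2 + 3*x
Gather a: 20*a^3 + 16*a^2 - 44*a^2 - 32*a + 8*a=20*a^3 - 28*a^2 - 24*a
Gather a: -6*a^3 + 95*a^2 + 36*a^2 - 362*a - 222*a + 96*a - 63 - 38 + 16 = -6*a^3 + 131*a^2 - 488*a - 85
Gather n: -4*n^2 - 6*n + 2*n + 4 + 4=-4*n^2 - 4*n + 8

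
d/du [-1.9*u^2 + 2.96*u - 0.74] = 2.96 - 3.8*u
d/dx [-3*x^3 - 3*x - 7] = -9*x^2 - 3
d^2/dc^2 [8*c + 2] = 0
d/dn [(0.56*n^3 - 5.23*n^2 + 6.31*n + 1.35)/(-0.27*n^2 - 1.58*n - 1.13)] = (-0.1512*n^4 - 1.7696*n^3 + 8.0687*n^2 + 12.5488*n - 4.9973)/(0.0729*n^4 + 0.8532*n^3 + 3.1066*n^2 + 3.5708*n + 1.2769)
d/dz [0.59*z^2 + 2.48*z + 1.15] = 1.18*z + 2.48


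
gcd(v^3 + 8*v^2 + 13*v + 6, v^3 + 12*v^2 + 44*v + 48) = v + 6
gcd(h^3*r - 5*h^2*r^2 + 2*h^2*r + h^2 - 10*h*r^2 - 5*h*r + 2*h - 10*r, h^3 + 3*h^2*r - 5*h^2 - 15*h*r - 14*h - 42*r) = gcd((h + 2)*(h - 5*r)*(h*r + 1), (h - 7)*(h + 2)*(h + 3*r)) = h + 2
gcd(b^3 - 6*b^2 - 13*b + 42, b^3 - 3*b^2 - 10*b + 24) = b^2 + b - 6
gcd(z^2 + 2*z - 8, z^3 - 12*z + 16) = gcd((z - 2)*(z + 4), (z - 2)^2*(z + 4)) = z^2 + 2*z - 8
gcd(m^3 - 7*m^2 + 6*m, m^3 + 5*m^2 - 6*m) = m^2 - m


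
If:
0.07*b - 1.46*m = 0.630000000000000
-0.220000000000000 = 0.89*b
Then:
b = -0.25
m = -0.44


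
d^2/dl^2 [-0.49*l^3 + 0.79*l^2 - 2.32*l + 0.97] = 1.58 - 2.94*l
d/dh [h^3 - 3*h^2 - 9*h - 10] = 3*h^2 - 6*h - 9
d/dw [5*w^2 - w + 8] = 10*w - 1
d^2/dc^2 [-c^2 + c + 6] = -2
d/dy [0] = 0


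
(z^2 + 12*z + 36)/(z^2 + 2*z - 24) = (z + 6)/(z - 4)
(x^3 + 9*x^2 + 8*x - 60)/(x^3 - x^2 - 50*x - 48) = (x^2 + 3*x - 10)/(x^2 - 7*x - 8)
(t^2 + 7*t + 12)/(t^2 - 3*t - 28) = (t + 3)/(t - 7)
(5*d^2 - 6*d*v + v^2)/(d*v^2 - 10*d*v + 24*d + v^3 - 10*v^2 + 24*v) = (5*d^2 - 6*d*v + v^2)/(d*v^2 - 10*d*v + 24*d + v^3 - 10*v^2 + 24*v)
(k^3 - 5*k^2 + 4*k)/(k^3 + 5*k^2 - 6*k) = (k - 4)/(k + 6)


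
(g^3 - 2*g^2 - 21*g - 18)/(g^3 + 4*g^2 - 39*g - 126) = (g + 1)/(g + 7)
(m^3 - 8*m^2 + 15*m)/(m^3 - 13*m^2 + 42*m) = (m^2 - 8*m + 15)/(m^2 - 13*m + 42)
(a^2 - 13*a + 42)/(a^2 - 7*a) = (a - 6)/a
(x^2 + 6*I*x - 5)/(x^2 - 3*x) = (x^2 + 6*I*x - 5)/(x*(x - 3))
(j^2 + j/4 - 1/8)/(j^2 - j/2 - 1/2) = (j - 1/4)/(j - 1)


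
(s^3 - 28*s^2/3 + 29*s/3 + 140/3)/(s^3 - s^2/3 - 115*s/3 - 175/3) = (s - 4)/(s + 5)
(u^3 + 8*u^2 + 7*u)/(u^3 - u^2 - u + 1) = u*(u + 7)/(u^2 - 2*u + 1)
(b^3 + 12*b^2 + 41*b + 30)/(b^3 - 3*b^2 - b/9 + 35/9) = 9*(b^2 + 11*b + 30)/(9*b^2 - 36*b + 35)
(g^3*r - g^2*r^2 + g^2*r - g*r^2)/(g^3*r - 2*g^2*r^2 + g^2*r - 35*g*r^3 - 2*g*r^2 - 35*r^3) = g*(-g + r)/(-g^2 + 2*g*r + 35*r^2)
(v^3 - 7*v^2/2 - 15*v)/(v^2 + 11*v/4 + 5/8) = 4*v*(v - 6)/(4*v + 1)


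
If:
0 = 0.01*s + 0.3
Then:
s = -30.00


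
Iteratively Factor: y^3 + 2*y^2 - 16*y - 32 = (y - 4)*(y^2 + 6*y + 8) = (y - 4)*(y + 2)*(y + 4)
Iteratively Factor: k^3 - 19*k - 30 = (k + 2)*(k^2 - 2*k - 15) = (k + 2)*(k + 3)*(k - 5)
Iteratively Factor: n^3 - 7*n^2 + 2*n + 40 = (n - 5)*(n^2 - 2*n - 8) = (n - 5)*(n - 4)*(n + 2)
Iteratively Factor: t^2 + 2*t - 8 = (t + 4)*(t - 2)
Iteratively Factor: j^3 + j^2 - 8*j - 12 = (j - 3)*(j^2 + 4*j + 4) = (j - 3)*(j + 2)*(j + 2)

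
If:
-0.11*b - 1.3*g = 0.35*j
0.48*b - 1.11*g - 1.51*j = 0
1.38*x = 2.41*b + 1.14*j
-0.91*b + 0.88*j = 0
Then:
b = 0.00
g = 0.00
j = 0.00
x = 0.00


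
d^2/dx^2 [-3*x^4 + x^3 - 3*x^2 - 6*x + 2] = -36*x^2 + 6*x - 6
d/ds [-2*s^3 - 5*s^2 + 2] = 2*s*(-3*s - 5)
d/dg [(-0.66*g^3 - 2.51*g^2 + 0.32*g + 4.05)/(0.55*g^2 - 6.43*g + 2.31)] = (-0.363*g^4 + 8.4876*g^3 + 11.3895*g^2 - 16.0512*g + 26.7807)/(0.3025*g^4 - 7.073*g^3 + 43.8859*g^2 - 29.7066*g + 5.3361)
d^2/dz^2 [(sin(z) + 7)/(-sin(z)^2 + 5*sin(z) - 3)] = (sin(z)^5 + 33*sin(z)^4 - 125*sin(z)^3 + 64*sin(z)^2 + 342*sin(z) - 338)/(sin(z)^2 - 5*sin(z) + 3)^3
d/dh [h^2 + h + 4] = 2*h + 1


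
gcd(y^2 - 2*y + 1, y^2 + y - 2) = y - 1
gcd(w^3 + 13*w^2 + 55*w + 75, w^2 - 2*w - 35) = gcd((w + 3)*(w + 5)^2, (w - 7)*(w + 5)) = w + 5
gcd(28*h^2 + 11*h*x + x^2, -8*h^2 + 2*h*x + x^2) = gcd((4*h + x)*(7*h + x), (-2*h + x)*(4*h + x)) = 4*h + x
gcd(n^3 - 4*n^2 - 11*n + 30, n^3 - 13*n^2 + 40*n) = n - 5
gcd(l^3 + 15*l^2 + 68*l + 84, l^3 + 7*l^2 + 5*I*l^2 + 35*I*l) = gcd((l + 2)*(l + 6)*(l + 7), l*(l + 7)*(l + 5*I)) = l + 7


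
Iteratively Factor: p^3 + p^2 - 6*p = (p)*(p^2 + p - 6) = p*(p + 3)*(p - 2)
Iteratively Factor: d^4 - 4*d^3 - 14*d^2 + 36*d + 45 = (d - 5)*(d^3 + d^2 - 9*d - 9) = (d - 5)*(d + 3)*(d^2 - 2*d - 3) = (d - 5)*(d - 3)*(d + 3)*(d + 1)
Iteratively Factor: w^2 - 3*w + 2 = (w - 2)*(w - 1)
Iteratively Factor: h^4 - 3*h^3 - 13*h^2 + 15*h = (h)*(h^3 - 3*h^2 - 13*h + 15) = h*(h - 5)*(h^2 + 2*h - 3) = h*(h - 5)*(h - 1)*(h + 3)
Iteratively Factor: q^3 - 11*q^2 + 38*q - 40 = (q - 5)*(q^2 - 6*q + 8) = (q - 5)*(q - 4)*(q - 2)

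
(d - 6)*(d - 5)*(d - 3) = d^3 - 14*d^2 + 63*d - 90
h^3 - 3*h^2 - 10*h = h*(h - 5)*(h + 2)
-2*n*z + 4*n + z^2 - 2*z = (-2*n + z)*(z - 2)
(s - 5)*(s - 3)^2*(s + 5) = s^4 - 6*s^3 - 16*s^2 + 150*s - 225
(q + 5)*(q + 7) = q^2 + 12*q + 35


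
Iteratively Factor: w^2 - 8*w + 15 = (w - 3)*(w - 5)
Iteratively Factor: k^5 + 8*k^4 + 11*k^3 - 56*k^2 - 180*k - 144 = (k + 3)*(k^4 + 5*k^3 - 4*k^2 - 44*k - 48) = (k + 2)*(k + 3)*(k^3 + 3*k^2 - 10*k - 24) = (k - 3)*(k + 2)*(k + 3)*(k^2 + 6*k + 8) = (k - 3)*(k + 2)*(k + 3)*(k + 4)*(k + 2)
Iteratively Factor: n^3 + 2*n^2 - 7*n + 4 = (n - 1)*(n^2 + 3*n - 4) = (n - 1)^2*(n + 4)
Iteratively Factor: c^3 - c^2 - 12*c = (c)*(c^2 - c - 12) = c*(c + 3)*(c - 4)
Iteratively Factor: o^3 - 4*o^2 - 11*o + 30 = (o - 2)*(o^2 - 2*o - 15) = (o - 5)*(o - 2)*(o + 3)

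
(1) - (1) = 0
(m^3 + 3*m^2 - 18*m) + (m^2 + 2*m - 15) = m^3 + 4*m^2 - 16*m - 15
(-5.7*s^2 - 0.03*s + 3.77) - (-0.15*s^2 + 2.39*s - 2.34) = -5.55*s^2 - 2.42*s + 6.11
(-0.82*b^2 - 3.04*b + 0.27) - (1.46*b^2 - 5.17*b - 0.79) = -2.28*b^2 + 2.13*b + 1.06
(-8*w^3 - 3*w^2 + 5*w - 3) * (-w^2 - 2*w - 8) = 8*w^5 + 19*w^4 + 65*w^3 + 17*w^2 - 34*w + 24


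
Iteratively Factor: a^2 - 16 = (a - 4)*(a + 4)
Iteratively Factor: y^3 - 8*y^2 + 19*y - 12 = (y - 3)*(y^2 - 5*y + 4) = (y - 3)*(y - 1)*(y - 4)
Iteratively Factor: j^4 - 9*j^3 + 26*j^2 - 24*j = (j)*(j^3 - 9*j^2 + 26*j - 24) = j*(j - 2)*(j^2 - 7*j + 12) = j*(j - 4)*(j - 2)*(j - 3)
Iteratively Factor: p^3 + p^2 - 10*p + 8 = (p - 2)*(p^2 + 3*p - 4) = (p - 2)*(p + 4)*(p - 1)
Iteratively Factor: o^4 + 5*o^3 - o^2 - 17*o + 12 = (o - 1)*(o^3 + 6*o^2 + 5*o - 12) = (o - 1)*(o + 3)*(o^2 + 3*o - 4) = (o - 1)^2*(o + 3)*(o + 4)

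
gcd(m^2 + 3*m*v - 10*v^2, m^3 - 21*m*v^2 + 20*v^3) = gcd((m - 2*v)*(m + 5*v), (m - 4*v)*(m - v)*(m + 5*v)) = m + 5*v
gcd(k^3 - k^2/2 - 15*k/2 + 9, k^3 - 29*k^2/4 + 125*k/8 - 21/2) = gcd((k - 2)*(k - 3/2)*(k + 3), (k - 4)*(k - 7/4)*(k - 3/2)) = k - 3/2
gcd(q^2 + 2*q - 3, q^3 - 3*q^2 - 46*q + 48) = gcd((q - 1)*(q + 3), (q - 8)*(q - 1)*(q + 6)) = q - 1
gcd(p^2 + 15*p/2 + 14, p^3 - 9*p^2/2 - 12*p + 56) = p + 7/2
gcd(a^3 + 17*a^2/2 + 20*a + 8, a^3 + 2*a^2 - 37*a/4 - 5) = a^2 + 9*a/2 + 2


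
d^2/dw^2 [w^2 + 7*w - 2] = 2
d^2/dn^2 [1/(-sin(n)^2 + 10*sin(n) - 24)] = 2*(2*sin(n)^4 - 15*sin(n)^3 - sin(n)^2 + 150*sin(n) - 76)/(sin(n)^2 - 10*sin(n) + 24)^3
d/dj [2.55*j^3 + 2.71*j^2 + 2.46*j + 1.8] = 7.65*j^2 + 5.42*j + 2.46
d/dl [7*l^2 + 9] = 14*l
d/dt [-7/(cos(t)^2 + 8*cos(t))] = -14*(cos(t) + 4)*sin(t)/((cos(t) + 8)^2*cos(t)^2)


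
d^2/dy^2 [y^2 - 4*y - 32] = 2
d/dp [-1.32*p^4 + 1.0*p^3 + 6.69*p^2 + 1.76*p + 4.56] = -5.28*p^3 + 3.0*p^2 + 13.38*p + 1.76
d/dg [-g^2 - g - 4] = -2*g - 1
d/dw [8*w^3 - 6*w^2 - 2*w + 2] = 24*w^2 - 12*w - 2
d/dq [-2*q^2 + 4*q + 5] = 4 - 4*q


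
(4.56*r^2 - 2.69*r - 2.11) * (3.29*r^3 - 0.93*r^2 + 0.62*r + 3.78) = 15.0024*r^5 - 13.0909*r^4 - 1.613*r^3 + 17.5313*r^2 - 11.4764*r - 7.9758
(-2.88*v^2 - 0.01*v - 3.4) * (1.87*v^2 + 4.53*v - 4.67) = -5.3856*v^4 - 13.0651*v^3 + 7.0463*v^2 - 15.3553*v + 15.878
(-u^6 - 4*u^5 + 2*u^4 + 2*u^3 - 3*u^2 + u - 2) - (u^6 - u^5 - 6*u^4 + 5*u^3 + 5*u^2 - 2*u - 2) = -2*u^6 - 3*u^5 + 8*u^4 - 3*u^3 - 8*u^2 + 3*u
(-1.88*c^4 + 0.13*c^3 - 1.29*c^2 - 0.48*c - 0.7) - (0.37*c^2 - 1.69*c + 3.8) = -1.88*c^4 + 0.13*c^3 - 1.66*c^2 + 1.21*c - 4.5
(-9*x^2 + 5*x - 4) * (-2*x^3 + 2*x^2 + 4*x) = 18*x^5 - 28*x^4 - 18*x^3 + 12*x^2 - 16*x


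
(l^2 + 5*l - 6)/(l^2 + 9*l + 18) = (l - 1)/(l + 3)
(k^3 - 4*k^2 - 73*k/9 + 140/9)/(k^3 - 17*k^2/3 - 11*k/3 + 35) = (k - 4/3)/(k - 3)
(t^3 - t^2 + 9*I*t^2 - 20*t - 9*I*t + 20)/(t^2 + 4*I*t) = t - 1 + 5*I - 5*I/t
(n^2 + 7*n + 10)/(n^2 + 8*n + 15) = (n + 2)/(n + 3)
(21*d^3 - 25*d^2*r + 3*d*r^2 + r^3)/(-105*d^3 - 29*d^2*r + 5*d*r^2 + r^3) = (3*d^2 - 4*d*r + r^2)/(-15*d^2 - 2*d*r + r^2)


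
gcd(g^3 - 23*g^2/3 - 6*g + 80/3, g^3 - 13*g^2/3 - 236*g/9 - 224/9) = g - 8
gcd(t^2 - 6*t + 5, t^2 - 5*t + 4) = t - 1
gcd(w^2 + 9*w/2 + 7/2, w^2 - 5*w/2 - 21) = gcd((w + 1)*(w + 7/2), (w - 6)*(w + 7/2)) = w + 7/2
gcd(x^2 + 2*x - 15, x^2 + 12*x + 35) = x + 5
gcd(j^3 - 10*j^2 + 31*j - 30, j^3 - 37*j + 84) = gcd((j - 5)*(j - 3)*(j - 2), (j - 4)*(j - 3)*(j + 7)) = j - 3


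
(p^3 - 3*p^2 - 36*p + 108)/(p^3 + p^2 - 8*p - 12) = (p^2 - 36)/(p^2 + 4*p + 4)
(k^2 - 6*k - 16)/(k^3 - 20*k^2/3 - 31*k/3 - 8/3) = 3*(k + 2)/(3*k^2 + 4*k + 1)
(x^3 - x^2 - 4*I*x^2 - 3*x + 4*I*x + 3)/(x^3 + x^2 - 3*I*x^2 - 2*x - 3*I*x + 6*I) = (x - I)/(x + 2)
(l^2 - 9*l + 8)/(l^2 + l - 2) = (l - 8)/(l + 2)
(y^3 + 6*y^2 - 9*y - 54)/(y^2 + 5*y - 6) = (y^2 - 9)/(y - 1)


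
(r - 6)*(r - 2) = r^2 - 8*r + 12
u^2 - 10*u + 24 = (u - 6)*(u - 4)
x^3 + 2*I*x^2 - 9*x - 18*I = (x - 3)*(x + 3)*(x + 2*I)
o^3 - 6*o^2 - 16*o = o*(o - 8)*(o + 2)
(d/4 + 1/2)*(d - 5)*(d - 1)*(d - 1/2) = d^4/4 - 9*d^3/8 - 5*d^2/4 + 27*d/8 - 5/4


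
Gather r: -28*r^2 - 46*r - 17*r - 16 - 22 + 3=-28*r^2 - 63*r - 35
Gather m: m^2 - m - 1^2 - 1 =m^2 - m - 2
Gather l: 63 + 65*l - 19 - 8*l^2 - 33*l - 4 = -8*l^2 + 32*l + 40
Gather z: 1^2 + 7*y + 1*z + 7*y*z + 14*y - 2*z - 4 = 21*y + z*(7*y - 1) - 3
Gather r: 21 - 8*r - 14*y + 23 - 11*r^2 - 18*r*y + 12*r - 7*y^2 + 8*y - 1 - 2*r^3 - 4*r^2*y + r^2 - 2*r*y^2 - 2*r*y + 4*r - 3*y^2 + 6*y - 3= -2*r^3 + r^2*(-4*y - 10) + r*(-2*y^2 - 20*y + 8) - 10*y^2 + 40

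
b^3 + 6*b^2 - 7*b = b*(b - 1)*(b + 7)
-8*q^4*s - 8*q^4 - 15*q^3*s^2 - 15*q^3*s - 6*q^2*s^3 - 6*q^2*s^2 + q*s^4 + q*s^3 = (-8*q + s)*(q + s)^2*(q*s + q)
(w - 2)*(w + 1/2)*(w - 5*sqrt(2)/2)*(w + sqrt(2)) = w^4 - 3*sqrt(2)*w^3/2 - 3*w^3/2 - 6*w^2 + 9*sqrt(2)*w^2/4 + 3*sqrt(2)*w/2 + 15*w/2 + 5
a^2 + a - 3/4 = (a - 1/2)*(a + 3/2)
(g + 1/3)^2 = g^2 + 2*g/3 + 1/9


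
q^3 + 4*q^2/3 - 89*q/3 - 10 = (q - 5)*(q + 1/3)*(q + 6)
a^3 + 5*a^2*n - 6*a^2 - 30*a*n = a*(a - 6)*(a + 5*n)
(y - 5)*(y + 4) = y^2 - y - 20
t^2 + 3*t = t*(t + 3)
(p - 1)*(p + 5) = p^2 + 4*p - 5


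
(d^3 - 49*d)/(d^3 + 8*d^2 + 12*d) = (d^2 - 49)/(d^2 + 8*d + 12)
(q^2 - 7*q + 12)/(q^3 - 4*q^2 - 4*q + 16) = (q - 3)/(q^2 - 4)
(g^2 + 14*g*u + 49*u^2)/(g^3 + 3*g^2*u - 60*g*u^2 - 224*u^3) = (-g - 7*u)/(-g^2 + 4*g*u + 32*u^2)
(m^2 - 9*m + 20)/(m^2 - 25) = (m - 4)/(m + 5)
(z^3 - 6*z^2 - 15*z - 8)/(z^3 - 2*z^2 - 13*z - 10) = (z^2 - 7*z - 8)/(z^2 - 3*z - 10)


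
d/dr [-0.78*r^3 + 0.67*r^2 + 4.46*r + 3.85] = -2.34*r^2 + 1.34*r + 4.46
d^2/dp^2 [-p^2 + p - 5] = -2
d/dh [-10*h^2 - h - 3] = -20*h - 1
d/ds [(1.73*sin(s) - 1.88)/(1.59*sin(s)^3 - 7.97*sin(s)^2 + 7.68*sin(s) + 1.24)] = (-5.5014*sin(s)^3 + 22.7557*sin(s)^2 - 29.9672*sin(s) + 16.5836)*cos(s)/(2.5281*sin(s)^6 - 25.3446*sin(s)^5 + 87.9433*sin(s)^4 - 118.476*sin(s)^3 + 39.2168*sin(s)^2 + 19.0464*sin(s) + 1.5376)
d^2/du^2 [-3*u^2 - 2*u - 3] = -6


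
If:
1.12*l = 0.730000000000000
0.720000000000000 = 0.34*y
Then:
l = 0.65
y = 2.12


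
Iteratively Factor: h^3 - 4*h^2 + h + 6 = (h - 2)*(h^2 - 2*h - 3) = (h - 3)*(h - 2)*(h + 1)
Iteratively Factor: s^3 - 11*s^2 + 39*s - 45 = (s - 5)*(s^2 - 6*s + 9) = (s - 5)*(s - 3)*(s - 3)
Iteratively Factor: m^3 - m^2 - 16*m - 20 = (m + 2)*(m^2 - 3*m - 10) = (m - 5)*(m + 2)*(m + 2)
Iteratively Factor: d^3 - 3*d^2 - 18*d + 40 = (d - 5)*(d^2 + 2*d - 8) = (d - 5)*(d - 2)*(d + 4)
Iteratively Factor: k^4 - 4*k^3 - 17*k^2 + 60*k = (k - 3)*(k^3 - k^2 - 20*k) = k*(k - 3)*(k^2 - k - 20) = k*(k - 3)*(k + 4)*(k - 5)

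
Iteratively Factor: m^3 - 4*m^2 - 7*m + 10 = (m - 5)*(m^2 + m - 2) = (m - 5)*(m - 1)*(m + 2)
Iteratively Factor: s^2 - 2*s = (s - 2)*(s)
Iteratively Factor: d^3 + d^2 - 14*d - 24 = (d + 2)*(d^2 - d - 12) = (d + 2)*(d + 3)*(d - 4)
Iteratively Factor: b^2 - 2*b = (b - 2)*(b)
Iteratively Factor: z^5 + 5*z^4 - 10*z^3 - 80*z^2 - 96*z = (z + 2)*(z^4 + 3*z^3 - 16*z^2 - 48*z) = (z + 2)*(z + 4)*(z^3 - z^2 - 12*z) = (z + 2)*(z + 3)*(z + 4)*(z^2 - 4*z) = z*(z + 2)*(z + 3)*(z + 4)*(z - 4)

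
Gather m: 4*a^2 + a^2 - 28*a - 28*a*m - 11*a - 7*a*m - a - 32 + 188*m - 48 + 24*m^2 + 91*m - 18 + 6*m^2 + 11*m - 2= 5*a^2 - 40*a + 30*m^2 + m*(290 - 35*a) - 100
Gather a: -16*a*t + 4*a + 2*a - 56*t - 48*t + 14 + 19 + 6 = a*(6 - 16*t) - 104*t + 39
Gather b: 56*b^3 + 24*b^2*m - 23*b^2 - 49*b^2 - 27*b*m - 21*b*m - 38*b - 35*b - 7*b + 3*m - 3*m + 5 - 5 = 56*b^3 + b^2*(24*m - 72) + b*(-48*m - 80)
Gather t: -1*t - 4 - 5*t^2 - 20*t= -5*t^2 - 21*t - 4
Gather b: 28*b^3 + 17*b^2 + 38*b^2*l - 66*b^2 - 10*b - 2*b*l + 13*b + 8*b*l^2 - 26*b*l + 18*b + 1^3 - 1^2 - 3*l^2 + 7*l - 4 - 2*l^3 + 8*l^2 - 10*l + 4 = 28*b^3 + b^2*(38*l - 49) + b*(8*l^2 - 28*l + 21) - 2*l^3 + 5*l^2 - 3*l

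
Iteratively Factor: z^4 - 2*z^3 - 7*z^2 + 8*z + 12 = (z + 1)*(z^3 - 3*z^2 - 4*z + 12) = (z + 1)*(z + 2)*(z^2 - 5*z + 6) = (z - 2)*(z + 1)*(z + 2)*(z - 3)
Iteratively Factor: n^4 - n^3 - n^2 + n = (n)*(n^3 - n^2 - n + 1) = n*(n - 1)*(n^2 - 1) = n*(n - 1)*(n + 1)*(n - 1)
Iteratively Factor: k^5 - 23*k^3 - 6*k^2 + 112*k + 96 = (k - 3)*(k^4 + 3*k^3 - 14*k^2 - 48*k - 32) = (k - 4)*(k - 3)*(k^3 + 7*k^2 + 14*k + 8) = (k - 4)*(k - 3)*(k + 1)*(k^2 + 6*k + 8) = (k - 4)*(k - 3)*(k + 1)*(k + 2)*(k + 4)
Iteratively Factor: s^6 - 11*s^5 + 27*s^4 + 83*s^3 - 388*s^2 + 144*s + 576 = (s - 3)*(s^5 - 8*s^4 + 3*s^3 + 92*s^2 - 112*s - 192) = (s - 4)*(s - 3)*(s^4 - 4*s^3 - 13*s^2 + 40*s + 48) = (s - 4)*(s - 3)*(s + 1)*(s^3 - 5*s^2 - 8*s + 48) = (s - 4)^2*(s - 3)*(s + 1)*(s^2 - s - 12) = (s - 4)^2*(s - 3)*(s + 1)*(s + 3)*(s - 4)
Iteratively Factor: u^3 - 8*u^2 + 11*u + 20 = (u - 5)*(u^2 - 3*u - 4) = (u - 5)*(u + 1)*(u - 4)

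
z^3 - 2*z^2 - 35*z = z*(z - 7)*(z + 5)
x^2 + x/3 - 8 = (x - 8/3)*(x + 3)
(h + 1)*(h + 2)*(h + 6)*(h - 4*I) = h^4 + 9*h^3 - 4*I*h^3 + 20*h^2 - 36*I*h^2 + 12*h - 80*I*h - 48*I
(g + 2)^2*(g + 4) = g^3 + 8*g^2 + 20*g + 16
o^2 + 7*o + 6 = (o + 1)*(o + 6)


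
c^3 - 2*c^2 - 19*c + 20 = (c - 5)*(c - 1)*(c + 4)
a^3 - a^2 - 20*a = a*(a - 5)*(a + 4)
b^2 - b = b*(b - 1)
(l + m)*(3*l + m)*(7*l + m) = 21*l^3 + 31*l^2*m + 11*l*m^2 + m^3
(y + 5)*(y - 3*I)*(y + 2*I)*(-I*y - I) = -I*y^4 - y^3 - 6*I*y^3 - 6*y^2 - 11*I*y^2 - 5*y - 36*I*y - 30*I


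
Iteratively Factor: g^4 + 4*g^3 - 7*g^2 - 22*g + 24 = (g - 1)*(g^3 + 5*g^2 - 2*g - 24) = (g - 1)*(g + 4)*(g^2 + g - 6) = (g - 2)*(g - 1)*(g + 4)*(g + 3)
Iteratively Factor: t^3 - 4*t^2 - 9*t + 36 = (t + 3)*(t^2 - 7*t + 12) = (t - 4)*(t + 3)*(t - 3)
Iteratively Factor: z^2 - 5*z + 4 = (z - 4)*(z - 1)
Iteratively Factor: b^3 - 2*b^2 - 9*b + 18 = (b + 3)*(b^2 - 5*b + 6) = (b - 2)*(b + 3)*(b - 3)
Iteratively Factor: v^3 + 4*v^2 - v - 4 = (v - 1)*(v^2 + 5*v + 4) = (v - 1)*(v + 4)*(v + 1)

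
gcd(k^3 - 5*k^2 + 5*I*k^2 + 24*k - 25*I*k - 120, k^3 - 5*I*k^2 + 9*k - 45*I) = k - 3*I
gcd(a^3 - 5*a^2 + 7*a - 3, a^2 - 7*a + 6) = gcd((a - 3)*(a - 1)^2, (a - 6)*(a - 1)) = a - 1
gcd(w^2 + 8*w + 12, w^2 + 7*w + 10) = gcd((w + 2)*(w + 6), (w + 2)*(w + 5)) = w + 2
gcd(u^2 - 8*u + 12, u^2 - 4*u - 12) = u - 6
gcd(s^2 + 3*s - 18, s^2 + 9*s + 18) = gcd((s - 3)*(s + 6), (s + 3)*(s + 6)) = s + 6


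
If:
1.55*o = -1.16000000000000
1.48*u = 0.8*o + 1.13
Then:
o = -0.75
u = 0.36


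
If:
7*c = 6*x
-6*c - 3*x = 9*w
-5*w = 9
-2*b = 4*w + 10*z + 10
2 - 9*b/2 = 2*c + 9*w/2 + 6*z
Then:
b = 7951/3135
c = 162/95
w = -9/5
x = 189/95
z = -2468/3135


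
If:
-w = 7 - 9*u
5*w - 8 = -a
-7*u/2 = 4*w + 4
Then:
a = 1237/79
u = 48/79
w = -121/79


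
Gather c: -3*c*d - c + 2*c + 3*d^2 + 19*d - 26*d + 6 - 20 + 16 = c*(1 - 3*d) + 3*d^2 - 7*d + 2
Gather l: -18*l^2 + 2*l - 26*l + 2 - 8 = -18*l^2 - 24*l - 6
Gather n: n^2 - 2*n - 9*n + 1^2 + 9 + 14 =n^2 - 11*n + 24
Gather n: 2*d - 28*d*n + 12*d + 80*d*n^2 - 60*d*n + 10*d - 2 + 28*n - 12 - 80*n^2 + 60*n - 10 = 24*d + n^2*(80*d - 80) + n*(88 - 88*d) - 24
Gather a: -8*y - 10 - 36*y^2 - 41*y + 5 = -36*y^2 - 49*y - 5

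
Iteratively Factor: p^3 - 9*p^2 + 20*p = (p - 5)*(p^2 - 4*p) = (p - 5)*(p - 4)*(p)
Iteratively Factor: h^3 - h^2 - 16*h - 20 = (h + 2)*(h^2 - 3*h - 10) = (h - 5)*(h + 2)*(h + 2)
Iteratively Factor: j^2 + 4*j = (j)*(j + 4)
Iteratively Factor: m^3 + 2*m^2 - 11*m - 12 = (m + 4)*(m^2 - 2*m - 3) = (m + 1)*(m + 4)*(m - 3)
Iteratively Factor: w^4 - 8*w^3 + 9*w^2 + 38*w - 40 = (w - 4)*(w^3 - 4*w^2 - 7*w + 10) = (w - 5)*(w - 4)*(w^2 + w - 2) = (w - 5)*(w - 4)*(w - 1)*(w + 2)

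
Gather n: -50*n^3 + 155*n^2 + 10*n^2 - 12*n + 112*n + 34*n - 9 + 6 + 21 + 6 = -50*n^3 + 165*n^2 + 134*n + 24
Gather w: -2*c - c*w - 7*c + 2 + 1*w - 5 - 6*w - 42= -9*c + w*(-c - 5) - 45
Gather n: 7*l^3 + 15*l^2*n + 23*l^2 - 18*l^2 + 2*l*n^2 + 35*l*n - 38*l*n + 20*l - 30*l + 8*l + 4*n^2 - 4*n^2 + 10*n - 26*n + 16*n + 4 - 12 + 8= 7*l^3 + 5*l^2 + 2*l*n^2 - 2*l + n*(15*l^2 - 3*l)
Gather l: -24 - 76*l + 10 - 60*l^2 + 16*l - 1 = -60*l^2 - 60*l - 15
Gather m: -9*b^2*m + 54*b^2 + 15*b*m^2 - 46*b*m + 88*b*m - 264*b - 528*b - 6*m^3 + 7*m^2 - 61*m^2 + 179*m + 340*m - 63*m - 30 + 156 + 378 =54*b^2 - 792*b - 6*m^3 + m^2*(15*b - 54) + m*(-9*b^2 + 42*b + 456) + 504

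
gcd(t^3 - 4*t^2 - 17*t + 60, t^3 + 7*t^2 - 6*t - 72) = t^2 + t - 12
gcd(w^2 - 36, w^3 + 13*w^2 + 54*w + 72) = w + 6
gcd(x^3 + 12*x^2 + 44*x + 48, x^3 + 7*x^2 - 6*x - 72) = x^2 + 10*x + 24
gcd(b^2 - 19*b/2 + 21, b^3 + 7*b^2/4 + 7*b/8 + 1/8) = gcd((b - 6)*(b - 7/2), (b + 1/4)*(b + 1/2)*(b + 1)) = 1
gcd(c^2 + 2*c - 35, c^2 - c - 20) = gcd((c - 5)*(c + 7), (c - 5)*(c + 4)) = c - 5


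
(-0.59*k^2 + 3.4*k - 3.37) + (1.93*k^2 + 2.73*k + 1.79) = 1.34*k^2 + 6.13*k - 1.58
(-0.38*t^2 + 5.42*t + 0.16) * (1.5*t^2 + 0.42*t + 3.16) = -0.57*t^4 + 7.9704*t^3 + 1.3156*t^2 + 17.1944*t + 0.5056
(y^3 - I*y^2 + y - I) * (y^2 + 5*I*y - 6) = y^5 + 4*I*y^4 + 10*I*y^2 - y + 6*I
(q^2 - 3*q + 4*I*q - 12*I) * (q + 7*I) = q^3 - 3*q^2 + 11*I*q^2 - 28*q - 33*I*q + 84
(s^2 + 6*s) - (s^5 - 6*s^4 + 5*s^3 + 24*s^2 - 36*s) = -s^5 + 6*s^4 - 5*s^3 - 23*s^2 + 42*s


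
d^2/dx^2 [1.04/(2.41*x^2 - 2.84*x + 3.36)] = (-12.080848*x^2 + 14.236352*x + 1.04*(4.82*x - 2.84)*(9.64*x - 5.68) - 16.843008)/(2.41*x^2 - 2.84*x + 3.36)^3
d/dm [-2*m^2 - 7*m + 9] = -4*m - 7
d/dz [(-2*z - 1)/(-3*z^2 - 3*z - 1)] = (6*z^2 + 6*z - 3*(2*z + 1)^2 + 2)/(3*z^2 + 3*z + 1)^2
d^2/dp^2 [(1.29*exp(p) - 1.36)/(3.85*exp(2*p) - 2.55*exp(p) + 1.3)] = (19.121025*exp(4*p) - 67.969825*exp(3*p) + 1.3167*exp(2*p) + 22.66015*exp(p) - 2.3283)*exp(p)/(57.066625*exp(6*p) - 113.392125*exp(5*p) + 132.911625*exp(4*p) - 93.157875*exp(3*p) + 44.87925*exp(2*p) - 12.9285*exp(p) + 2.197)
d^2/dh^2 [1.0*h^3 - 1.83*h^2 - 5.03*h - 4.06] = 6.0*h - 3.66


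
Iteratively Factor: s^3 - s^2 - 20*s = (s)*(s^2 - s - 20) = s*(s + 4)*(s - 5)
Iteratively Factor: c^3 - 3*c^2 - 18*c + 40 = (c - 5)*(c^2 + 2*c - 8) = (c - 5)*(c + 4)*(c - 2)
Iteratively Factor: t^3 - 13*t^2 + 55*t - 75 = (t - 3)*(t^2 - 10*t + 25) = (t - 5)*(t - 3)*(t - 5)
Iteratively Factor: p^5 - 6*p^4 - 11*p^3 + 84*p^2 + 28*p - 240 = (p + 2)*(p^4 - 8*p^3 + 5*p^2 + 74*p - 120) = (p - 4)*(p + 2)*(p^3 - 4*p^2 - 11*p + 30) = (p - 4)*(p + 2)*(p + 3)*(p^2 - 7*p + 10) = (p - 5)*(p - 4)*(p + 2)*(p + 3)*(p - 2)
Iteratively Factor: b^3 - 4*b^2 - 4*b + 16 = (b - 4)*(b^2 - 4) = (b - 4)*(b + 2)*(b - 2)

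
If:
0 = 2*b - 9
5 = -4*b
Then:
No Solution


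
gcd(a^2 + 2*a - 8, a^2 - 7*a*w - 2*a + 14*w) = a - 2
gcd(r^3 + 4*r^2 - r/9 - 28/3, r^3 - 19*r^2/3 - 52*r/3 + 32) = r^2 + 5*r/3 - 4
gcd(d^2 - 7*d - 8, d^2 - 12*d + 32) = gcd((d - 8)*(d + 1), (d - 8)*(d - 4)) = d - 8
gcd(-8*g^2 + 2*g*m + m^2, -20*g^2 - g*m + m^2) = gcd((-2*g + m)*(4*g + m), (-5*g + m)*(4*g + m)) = 4*g + m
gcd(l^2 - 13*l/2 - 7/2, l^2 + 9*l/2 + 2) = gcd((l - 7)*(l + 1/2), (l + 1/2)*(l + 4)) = l + 1/2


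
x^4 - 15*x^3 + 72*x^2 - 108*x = x*(x - 6)^2*(x - 3)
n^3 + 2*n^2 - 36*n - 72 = (n - 6)*(n + 2)*(n + 6)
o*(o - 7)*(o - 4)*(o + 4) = o^4 - 7*o^3 - 16*o^2 + 112*o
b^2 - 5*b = b*(b - 5)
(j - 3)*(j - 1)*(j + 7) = j^3 + 3*j^2 - 25*j + 21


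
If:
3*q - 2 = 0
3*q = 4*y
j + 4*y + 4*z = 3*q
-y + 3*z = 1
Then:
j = -2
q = 2/3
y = 1/2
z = 1/2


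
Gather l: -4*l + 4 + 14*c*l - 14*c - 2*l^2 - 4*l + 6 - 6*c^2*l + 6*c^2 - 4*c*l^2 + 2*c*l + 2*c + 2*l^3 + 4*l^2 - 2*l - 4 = 6*c^2 - 12*c + 2*l^3 + l^2*(2 - 4*c) + l*(-6*c^2 + 16*c - 10) + 6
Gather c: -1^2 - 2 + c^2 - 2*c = c^2 - 2*c - 3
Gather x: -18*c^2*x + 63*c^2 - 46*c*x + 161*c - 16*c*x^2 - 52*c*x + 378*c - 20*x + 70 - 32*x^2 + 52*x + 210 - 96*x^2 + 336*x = 63*c^2 + 539*c + x^2*(-16*c - 128) + x*(-18*c^2 - 98*c + 368) + 280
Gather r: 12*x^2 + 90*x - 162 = 12*x^2 + 90*x - 162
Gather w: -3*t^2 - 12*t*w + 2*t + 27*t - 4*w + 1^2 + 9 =-3*t^2 + 29*t + w*(-12*t - 4) + 10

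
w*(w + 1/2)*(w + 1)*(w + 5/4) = w^4 + 11*w^3/4 + 19*w^2/8 + 5*w/8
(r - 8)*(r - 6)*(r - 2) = r^3 - 16*r^2 + 76*r - 96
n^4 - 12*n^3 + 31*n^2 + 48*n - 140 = (n - 7)*(n - 5)*(n - 2)*(n + 2)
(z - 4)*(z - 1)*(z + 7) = z^3 + 2*z^2 - 31*z + 28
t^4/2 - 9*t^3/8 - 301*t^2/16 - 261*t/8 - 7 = (t/2 + 1)*(t - 8)*(t + 1/4)*(t + 7/2)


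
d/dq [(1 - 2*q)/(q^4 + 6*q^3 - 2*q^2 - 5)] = 2*(-q^4 - 6*q^3 + 2*q^2 + q*(2*q - 1)*(2*q^2 + 9*q - 2) + 5)/(q^4 + 6*q^3 - 2*q^2 - 5)^2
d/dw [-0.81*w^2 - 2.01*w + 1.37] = -1.62*w - 2.01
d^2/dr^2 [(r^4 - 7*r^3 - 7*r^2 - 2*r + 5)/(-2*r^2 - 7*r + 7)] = 2*(-4*r^6 - 42*r^5 - 105*r^4 + 743*r^3 - 1089*r^2 + 903*r + 126)/(8*r^6 + 84*r^5 + 210*r^4 - 245*r^3 - 735*r^2 + 1029*r - 343)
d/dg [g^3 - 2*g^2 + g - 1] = 3*g^2 - 4*g + 1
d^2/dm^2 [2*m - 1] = 0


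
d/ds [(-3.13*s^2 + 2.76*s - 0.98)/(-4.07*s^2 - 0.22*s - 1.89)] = (11.9218*s^2 + 3.8542*s - 5.432)/(16.5649*s^4 + 1.7908*s^3 + 15.433*s^2 + 0.8316*s + 3.5721)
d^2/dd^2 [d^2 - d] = 2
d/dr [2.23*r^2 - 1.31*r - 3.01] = 4.46*r - 1.31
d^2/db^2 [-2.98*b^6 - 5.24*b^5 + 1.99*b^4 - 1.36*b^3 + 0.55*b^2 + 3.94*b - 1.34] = -89.4*b^4 - 104.8*b^3 + 23.88*b^2 - 8.16*b + 1.1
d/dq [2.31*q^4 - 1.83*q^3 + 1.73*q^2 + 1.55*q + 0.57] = 9.24*q^3 - 5.49*q^2 + 3.46*q + 1.55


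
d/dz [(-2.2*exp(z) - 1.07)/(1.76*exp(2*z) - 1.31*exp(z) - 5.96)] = (3.872*exp(2*z) + 3.7664*exp(z) + 11.7103)*exp(z)/(3.0976*exp(4*z) - 4.6112*exp(3*z) - 19.2631*exp(2*z) + 15.6152*exp(z) + 35.5216)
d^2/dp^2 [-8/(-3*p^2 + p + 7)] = 16*(9*p^2 - 3*p - (6*p - 1)^2 - 21)/(-3*p^2 + p + 7)^3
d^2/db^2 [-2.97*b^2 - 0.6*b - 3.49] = -5.94000000000000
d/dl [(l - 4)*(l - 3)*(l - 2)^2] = 4*l^3 - 33*l^2 + 88*l - 76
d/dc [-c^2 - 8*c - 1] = -2*c - 8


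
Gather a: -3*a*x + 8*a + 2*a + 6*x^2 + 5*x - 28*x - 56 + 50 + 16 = a*(10 - 3*x) + 6*x^2 - 23*x + 10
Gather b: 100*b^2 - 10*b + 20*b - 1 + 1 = 100*b^2 + 10*b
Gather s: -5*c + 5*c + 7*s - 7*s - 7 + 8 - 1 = 0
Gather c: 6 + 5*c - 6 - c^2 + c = -c^2 + 6*c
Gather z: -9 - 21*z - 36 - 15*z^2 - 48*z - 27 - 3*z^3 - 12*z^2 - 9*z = -3*z^3 - 27*z^2 - 78*z - 72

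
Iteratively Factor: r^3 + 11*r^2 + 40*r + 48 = (r + 3)*(r^2 + 8*r + 16) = (r + 3)*(r + 4)*(r + 4)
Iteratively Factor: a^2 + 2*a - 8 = (a - 2)*(a + 4)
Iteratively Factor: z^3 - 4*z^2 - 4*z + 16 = (z + 2)*(z^2 - 6*z + 8) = (z - 4)*(z + 2)*(z - 2)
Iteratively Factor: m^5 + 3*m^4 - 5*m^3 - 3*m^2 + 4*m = (m - 1)*(m^4 + 4*m^3 - m^2 - 4*m) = (m - 1)*(m + 1)*(m^3 + 3*m^2 - 4*m) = (m - 1)*(m + 1)*(m + 4)*(m^2 - m) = m*(m - 1)*(m + 1)*(m + 4)*(m - 1)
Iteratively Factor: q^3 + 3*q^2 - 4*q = (q - 1)*(q^2 + 4*q) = (q - 1)*(q + 4)*(q)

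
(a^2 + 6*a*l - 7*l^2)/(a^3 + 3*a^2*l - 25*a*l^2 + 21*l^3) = 1/(a - 3*l)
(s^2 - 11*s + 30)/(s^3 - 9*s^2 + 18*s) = (s - 5)/(s*(s - 3))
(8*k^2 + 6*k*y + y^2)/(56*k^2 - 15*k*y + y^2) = (8*k^2 + 6*k*y + y^2)/(56*k^2 - 15*k*y + y^2)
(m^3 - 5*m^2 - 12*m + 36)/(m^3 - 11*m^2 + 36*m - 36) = (m + 3)/(m - 3)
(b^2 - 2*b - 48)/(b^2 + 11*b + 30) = (b - 8)/(b + 5)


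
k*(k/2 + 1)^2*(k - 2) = k^4/4 + k^3/2 - k^2 - 2*k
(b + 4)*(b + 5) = b^2 + 9*b + 20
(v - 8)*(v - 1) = v^2 - 9*v + 8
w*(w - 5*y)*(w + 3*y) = w^3 - 2*w^2*y - 15*w*y^2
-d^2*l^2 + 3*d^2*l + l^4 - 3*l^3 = l*(-d + l)*(d + l)*(l - 3)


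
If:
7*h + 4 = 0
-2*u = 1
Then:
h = -4/7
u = -1/2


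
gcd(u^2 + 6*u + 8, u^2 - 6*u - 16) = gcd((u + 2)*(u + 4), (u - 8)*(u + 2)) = u + 2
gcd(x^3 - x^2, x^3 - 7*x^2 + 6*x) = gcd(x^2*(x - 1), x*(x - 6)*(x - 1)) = x^2 - x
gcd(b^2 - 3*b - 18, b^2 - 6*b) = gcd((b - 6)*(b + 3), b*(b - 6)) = b - 6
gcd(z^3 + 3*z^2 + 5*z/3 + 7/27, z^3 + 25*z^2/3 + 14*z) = z + 7/3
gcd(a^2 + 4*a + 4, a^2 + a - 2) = a + 2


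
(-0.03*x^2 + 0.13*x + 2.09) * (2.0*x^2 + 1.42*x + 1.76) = -0.06*x^4 + 0.2174*x^3 + 4.3118*x^2 + 3.1966*x + 3.6784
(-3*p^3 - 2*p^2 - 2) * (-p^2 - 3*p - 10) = 3*p^5 + 11*p^4 + 36*p^3 + 22*p^2 + 6*p + 20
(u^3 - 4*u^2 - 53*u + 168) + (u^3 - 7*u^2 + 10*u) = 2*u^3 - 11*u^2 - 43*u + 168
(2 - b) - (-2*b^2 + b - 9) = 2*b^2 - 2*b + 11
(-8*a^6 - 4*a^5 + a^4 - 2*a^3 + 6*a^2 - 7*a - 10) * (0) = 0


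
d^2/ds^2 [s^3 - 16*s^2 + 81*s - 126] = 6*s - 32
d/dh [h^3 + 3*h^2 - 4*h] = 3*h^2 + 6*h - 4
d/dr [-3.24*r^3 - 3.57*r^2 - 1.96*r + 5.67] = -9.72*r^2 - 7.14*r - 1.96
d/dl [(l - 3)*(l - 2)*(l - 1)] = 3*l^2 - 12*l + 11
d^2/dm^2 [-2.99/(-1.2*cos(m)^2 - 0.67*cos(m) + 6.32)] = (-17.2224*(1 - cos(m)^2)^2 - 7.21188*cos(m)^3 - 100.658051*cos(m)^2 + 1.762904*cos(m) + 65.259142)/(1.2*cos(m)^2 + 0.67*cos(m) - 6.32)^3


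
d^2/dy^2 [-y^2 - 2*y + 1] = -2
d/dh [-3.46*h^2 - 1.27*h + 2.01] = -6.92*h - 1.27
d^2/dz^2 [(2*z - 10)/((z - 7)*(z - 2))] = 4*(z^3 - 15*z^2 + 93*z - 209)/(z^6 - 27*z^5 + 285*z^4 - 1485*z^3 + 3990*z^2 - 5292*z + 2744)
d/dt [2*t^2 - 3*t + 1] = 4*t - 3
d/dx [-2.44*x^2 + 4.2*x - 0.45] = 4.2 - 4.88*x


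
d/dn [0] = 0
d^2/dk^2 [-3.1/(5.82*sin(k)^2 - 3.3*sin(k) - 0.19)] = (-420.01776*sin(k)^4 + 178.6158*sin(k)^3 + 582.55572*sin(k)^2 - 355.2879*sin(k) + 74.37396)/(-5.82*sin(k)^2 + 3.3*sin(k) + 0.19)^3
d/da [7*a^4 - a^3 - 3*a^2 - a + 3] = 28*a^3 - 3*a^2 - 6*a - 1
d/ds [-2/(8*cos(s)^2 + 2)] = -4*sin(2*s)/(2*cos(2*s) + 3)^2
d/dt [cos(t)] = -sin(t)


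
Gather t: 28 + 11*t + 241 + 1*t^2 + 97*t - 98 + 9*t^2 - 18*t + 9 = 10*t^2 + 90*t + 180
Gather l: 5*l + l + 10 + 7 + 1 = 6*l + 18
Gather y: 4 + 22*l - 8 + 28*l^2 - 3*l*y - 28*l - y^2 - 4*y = 28*l^2 - 6*l - y^2 + y*(-3*l - 4) - 4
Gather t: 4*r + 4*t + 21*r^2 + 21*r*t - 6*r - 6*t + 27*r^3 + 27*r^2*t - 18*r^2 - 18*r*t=27*r^3 + 3*r^2 - 2*r + t*(27*r^2 + 3*r - 2)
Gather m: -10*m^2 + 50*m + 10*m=-10*m^2 + 60*m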